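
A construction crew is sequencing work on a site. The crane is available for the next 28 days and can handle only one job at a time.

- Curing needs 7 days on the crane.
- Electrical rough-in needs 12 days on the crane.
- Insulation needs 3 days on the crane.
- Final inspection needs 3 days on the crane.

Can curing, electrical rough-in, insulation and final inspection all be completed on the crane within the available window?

Yes

Running back to back, the jobs need 7 + 12 + 3 + 3 = 25 days on the crane.
Since 25 ≤ 28, they fit within the window.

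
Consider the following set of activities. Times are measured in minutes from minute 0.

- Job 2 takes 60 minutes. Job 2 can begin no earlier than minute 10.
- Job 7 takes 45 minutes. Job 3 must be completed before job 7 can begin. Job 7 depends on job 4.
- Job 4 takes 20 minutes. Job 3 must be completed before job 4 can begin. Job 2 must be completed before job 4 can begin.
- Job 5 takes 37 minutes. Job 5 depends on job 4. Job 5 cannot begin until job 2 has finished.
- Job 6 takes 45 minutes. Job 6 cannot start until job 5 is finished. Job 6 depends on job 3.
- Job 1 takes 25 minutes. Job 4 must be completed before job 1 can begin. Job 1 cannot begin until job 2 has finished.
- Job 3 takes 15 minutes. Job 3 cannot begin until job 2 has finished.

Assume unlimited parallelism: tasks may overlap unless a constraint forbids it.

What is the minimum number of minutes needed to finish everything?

187

Job 2 cannot begin until its own release at minute 10. It runs from minute 10 to 10 + 60 = minute 70.
After job 2 (finishes minute 70), job 3 can start at minute 70 and finishes at minute 85.
Job 4 cannot start until job 3 (finishes minute 85); job 2 (finishes minute 70). The controlling bound is minute 85, so job 4 finishes at 85 + 20 = minute 105.
Job 7 needs all of job 3 (finishes minute 85); job 4 (finishes minute 105). That puts its earliest start at minute 105; it finishes at 105 + 45 = minute 150.
Job 5 needs all of job 4 (finishes minute 105); job 2 (finishes minute 70). That puts its earliest start at minute 105; it finishes at 105 + 37 = minute 142.
Job 6 needs all of job 5 (finishes minute 142); job 3 (finishes minute 85). That puts its earliest start at minute 142; it finishes at 142 + 45 = minute 187.
Job 1 needs all of job 4 (finishes minute 105); job 2 (finishes minute 70). That puts its earliest start at minute 105; it finishes at 105 + 25 = minute 130.
All tasks are finished once the last one completes. Finish times: Job 1 at 130, Job 2 at 70, Job 3 at 85, Job 4 at 105, Job 5 at 142, Job 6 at 187, Job 7 at 150. The latest is minute 187.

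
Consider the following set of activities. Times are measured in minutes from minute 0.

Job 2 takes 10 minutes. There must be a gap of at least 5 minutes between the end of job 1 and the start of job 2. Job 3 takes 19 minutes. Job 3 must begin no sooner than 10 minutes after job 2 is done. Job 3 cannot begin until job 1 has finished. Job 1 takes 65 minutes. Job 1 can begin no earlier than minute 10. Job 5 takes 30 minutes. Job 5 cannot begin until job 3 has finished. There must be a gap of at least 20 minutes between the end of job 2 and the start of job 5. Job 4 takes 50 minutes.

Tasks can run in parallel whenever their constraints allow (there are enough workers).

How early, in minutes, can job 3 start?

Job 1 waits on its own release at minute 10, so it starts at minute 10 and finishes at 10 + 65 = minute 75.
After job 1 (finishes minute 75, plus 5-minute gap → minute 80), job 2 can start at minute 80 and finishes at minute 90.
Job 3 waits on job 2 (finishes minute 90, plus 10-minute gap → minute 100); job 1 (finishes minute 75). The latest of these is minute 100, which is the earliest job 3 can start.

100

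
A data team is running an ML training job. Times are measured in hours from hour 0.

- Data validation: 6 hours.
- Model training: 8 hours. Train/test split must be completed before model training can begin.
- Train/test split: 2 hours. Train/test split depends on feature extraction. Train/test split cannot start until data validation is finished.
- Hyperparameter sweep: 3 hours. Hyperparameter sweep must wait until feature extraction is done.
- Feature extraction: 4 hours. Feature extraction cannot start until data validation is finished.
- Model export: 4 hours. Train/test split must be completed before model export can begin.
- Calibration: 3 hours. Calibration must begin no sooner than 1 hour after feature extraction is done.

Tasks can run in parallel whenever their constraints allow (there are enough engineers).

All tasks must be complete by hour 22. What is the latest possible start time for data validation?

Nothing follows model training; the deadline of hour 22 is its only limit. It must start by 22 − 8 = hour 14.
Model export has no dependents, so it just needs to finish by hour 22. Starting by 22 − 4 = hour 18 achieves that.
Train/test split has several dependents: model training (must start by hour 14); model export (must start by hour 18). The earliest of those limits is hour 14, so train/test split must start by 14 − 2 = hour 12.
Nothing follows hyperparameter sweep; the deadline of hour 22 is its only limit. It must start by 22 − 3 = hour 19.
Nothing follows calibration; the deadline of hour 22 is its only limit. It must start by 22 − 3 = hour 19.
Feature extraction has several dependents: train/test split (must start by hour 12); hyperparameter sweep (must start by hour 19); calibration (must start by hour 19, minus 1-hour gap → hour 18). The earliest of those limits is hour 12, so feature extraction must start by 12 − 4 = hour 8.
Data validation has several dependents: feature extraction (must start by hour 8); train/test split (must start by hour 12). The earliest of those limits is hour 8, so data validation must start by 8 − 6 = hour 2.

2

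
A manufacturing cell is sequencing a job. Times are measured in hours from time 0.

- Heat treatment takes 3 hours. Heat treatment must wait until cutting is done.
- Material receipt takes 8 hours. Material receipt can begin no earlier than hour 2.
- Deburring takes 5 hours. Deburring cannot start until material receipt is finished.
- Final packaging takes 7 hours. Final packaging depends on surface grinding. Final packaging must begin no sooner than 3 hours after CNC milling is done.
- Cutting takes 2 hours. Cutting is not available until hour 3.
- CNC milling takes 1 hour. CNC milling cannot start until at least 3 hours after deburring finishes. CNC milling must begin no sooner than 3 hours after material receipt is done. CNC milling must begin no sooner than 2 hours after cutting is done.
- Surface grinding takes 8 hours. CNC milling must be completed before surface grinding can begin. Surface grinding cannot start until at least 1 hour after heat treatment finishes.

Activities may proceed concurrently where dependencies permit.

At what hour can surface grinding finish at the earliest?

After its own release at hour 3, cutting can start at hour 3 and finishes at hour 5.
Heat treatment waits on cutting (finishes hour 5), so it starts at hour 5 and finishes at 5 + 3 = hour 8.
After its own release at hour 2, material receipt can start at hour 2 and finishes at hour 10.
After material receipt (finishes hour 10), deburring can start at hour 10 and finishes at hour 15.
CNC milling has to wait for deburring (finishes hour 15, plus 3-hour gap → hour 18); material receipt (finishes hour 10, plus 3-hour gap → hour 13); cutting (finishes hour 5, plus 2-hour gap → hour 7). The latest of these is hour 18, so CNC milling runs hour 18 to 18 + 1 = hour 19.
For surface grinding: CNC milling (finishes hour 19); heat treatment (finishes hour 8, plus 1-hour gap → hour 9). Taking the maximum gives a start of hour 19, and it finishes at 19 + 8 = hour 27.

27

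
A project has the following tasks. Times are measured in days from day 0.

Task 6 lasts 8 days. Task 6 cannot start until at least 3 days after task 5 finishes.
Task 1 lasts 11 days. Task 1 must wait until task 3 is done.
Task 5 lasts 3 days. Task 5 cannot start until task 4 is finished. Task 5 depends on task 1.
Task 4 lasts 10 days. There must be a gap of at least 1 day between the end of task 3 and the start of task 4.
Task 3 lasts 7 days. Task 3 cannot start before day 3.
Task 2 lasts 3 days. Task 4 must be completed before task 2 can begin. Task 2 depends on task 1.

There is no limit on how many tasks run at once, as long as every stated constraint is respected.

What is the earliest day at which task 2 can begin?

Task 3 waits on its own release at day 3, so it starts at day 3 and finishes at 3 + 7 = day 10.
Task 4 cannot begin until task 3 (finishes day 10, plus 1-day gap → day 11). It runs from day 11 to 11 + 10 = day 21.
Task 1 cannot begin until task 3 (finishes day 10). It runs from day 10 to 10 + 11 = day 21.
Task 2 waits on task 4 (finishes day 21); task 1 (finishes day 21). The latest of these is day 21, which is the earliest task 2 can start.

21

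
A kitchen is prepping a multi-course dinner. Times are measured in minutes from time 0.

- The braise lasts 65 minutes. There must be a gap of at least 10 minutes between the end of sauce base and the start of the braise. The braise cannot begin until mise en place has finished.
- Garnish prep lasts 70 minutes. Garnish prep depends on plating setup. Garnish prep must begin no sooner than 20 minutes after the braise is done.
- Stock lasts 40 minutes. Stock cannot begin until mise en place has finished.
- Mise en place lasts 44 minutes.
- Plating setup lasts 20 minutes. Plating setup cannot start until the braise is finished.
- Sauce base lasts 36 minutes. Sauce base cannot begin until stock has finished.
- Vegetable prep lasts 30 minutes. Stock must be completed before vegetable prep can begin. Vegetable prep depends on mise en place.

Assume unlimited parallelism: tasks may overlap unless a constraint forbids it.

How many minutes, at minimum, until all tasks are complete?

285

Nothing blocks mise en place, so it runs from minute 0 to minute 44.
Stock cannot begin until mise en place (finishes minute 44). It runs from minute 44 to 44 + 40 = minute 84.
Vegetable prep needs all of stock (finishes minute 84); mise en place (finishes minute 44). That puts its earliest start at minute 84; it finishes at 84 + 30 = minute 114.
Sauce base waits on stock (finishes minute 84), so it starts at minute 84 and finishes at 84 + 36 = minute 120.
The braise cannot start until sauce base (finishes minute 120, plus 10-minute gap → minute 130); mise en place (finishes minute 44). The controlling bound is minute 130, so the braise finishes at 130 + 65 = minute 195.
After the braise (finishes minute 195), plating setup can start at minute 195 and finishes at minute 215.
Garnish prep has to wait for plating setup (finishes minute 215); the braise (finishes minute 195, plus 20-minute gap → minute 215). The latest of these is minute 215, so garnish prep runs minute 215 to 215 + 70 = minute 285.
All tasks are finished once the last one completes. Finish times: Mise en place at 44, Stock at 84, Sauce base at 120, The braise at 195, Vegetable prep at 114, Plating setup at 215, Garnish prep at 285. The latest is minute 285.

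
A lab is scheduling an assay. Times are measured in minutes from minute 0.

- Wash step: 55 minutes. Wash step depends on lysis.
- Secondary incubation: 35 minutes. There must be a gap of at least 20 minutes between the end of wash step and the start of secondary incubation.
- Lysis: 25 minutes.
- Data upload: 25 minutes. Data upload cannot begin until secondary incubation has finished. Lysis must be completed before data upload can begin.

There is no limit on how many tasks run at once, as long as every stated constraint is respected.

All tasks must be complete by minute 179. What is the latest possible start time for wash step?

44

Data upload must finish by minute 179; it takes 25 minutes, so it must start by 179 − 25 = minute 154.
Secondary incubation must finish before data upload (must start by minute 154). With a 35-minute duration, secondary incubation must start by 154 − 35 = minute 119.
Wash step feeds into secondary incubation (must start by minute 119, minus 20-minute gap → minute 99); so wash step must finish by minute 99 and therefore start by minute 44.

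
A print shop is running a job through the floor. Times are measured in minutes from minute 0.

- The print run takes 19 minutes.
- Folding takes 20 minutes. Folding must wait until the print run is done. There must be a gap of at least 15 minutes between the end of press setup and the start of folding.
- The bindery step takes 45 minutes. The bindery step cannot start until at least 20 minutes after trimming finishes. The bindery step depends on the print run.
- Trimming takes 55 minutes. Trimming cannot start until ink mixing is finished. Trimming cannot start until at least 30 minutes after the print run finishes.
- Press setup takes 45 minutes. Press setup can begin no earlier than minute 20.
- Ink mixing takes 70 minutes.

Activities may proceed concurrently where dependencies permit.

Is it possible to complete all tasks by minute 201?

The print run has no prerequisites, so it starts at minute 0 and finishes at minute 19.
Press setup cannot begin until its own release at minute 20. It runs from minute 20 to 20 + 45 = minute 65.
Folding needs all of the print run (finishes minute 19); press setup (finishes minute 65, plus 15-minute gap → minute 80). That puts its earliest start at minute 80; it finishes at 80 + 20 = minute 100.
Ink mixing can start immediately at minute 0; it finishes at minute 70.
For trimming: ink mixing (finishes minute 70); the print run (finishes minute 19, plus 30-minute gap → minute 49). Taking the maximum gives a start of minute 70, and it finishes at 70 + 55 = minute 125.
The bindery step cannot start until trimming (finishes minute 125, plus 20-minute gap → minute 145); the print run (finishes minute 19). The controlling bound is minute 145, so the bindery step finishes at 145 + 45 = minute 190.
Every task is finished by minute 190, which is no later than the deadline of 201, so the schedule is feasible.

Yes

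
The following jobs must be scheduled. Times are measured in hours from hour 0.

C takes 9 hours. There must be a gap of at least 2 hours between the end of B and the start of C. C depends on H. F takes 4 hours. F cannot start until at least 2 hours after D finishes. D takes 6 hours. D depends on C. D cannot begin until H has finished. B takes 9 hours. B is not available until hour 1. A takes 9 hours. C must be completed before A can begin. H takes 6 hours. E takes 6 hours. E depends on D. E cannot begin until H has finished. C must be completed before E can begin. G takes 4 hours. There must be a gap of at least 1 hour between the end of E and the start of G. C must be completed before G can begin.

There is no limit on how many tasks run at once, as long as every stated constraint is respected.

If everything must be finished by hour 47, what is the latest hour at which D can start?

30

To finish by hour 47, G (duration 4) must start no later than hour 43.
E must finish before G (must start by hour 43, minus 1-hour gap → hour 42). With a 6-hour duration, E must start by 42 − 6 = hour 36.
To finish by hour 47, F (duration 4) must start no later than hour 43.
D must finish in time for E (must start by hour 36); F (must start by hour 43, minus 2-hour gap → hour 41). The tightest is hour 36, so D must start by 36 − 6 = hour 30.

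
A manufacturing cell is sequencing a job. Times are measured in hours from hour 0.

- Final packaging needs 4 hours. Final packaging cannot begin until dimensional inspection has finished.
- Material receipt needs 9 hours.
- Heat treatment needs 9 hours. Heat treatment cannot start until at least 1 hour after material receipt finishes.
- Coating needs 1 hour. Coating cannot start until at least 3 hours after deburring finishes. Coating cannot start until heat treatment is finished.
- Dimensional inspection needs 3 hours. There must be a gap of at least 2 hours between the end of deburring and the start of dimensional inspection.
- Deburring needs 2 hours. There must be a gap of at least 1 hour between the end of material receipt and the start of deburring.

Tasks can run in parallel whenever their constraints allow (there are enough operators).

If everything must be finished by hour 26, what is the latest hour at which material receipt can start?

Nothing follows final packaging; the deadline of hour 26 is its only limit. It must start by 26 − 4 = hour 22.
Dimensional inspection must finish before final packaging (must start by hour 22). With a 3-hour duration, dimensional inspection must start by 22 − 3 = hour 19.
Coating has no dependents, so it just needs to finish by hour 26. Starting by 26 − 1 = hour 25 achieves that.
Deburring must finish in time for dimensional inspection (must start by hour 19, minus 2-hour gap → hour 17); coating (must start by hour 25, minus 3-hour gap → hour 22). The tightest is hour 17, so deburring must start by 17 − 2 = hour 15.
Heat treatment feeds into coating (must start by hour 25); so heat treatment must finish by hour 25 and therefore start by hour 16.
Material receipt feeds deburring (must start by hour 15, minus 1-hour gap → hour 14); heat treatment (must start by hour 16, minus 1-hour gap → hour 15). Taking the minimum, material receipt must finish by hour 14 and start by 14 − 9 = hour 5.

5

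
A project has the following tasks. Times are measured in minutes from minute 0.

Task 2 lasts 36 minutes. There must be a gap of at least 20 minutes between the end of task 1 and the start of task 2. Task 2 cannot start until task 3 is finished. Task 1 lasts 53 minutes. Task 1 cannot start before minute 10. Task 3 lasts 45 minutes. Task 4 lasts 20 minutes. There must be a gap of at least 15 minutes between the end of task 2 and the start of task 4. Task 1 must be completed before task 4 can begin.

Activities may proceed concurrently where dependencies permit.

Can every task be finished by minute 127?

Nothing blocks task 3, so it runs from minute 0 to minute 45.
Task 1 cannot begin until its own release at minute 10. It runs from minute 10 to 10 + 53 = minute 63.
Task 2 cannot start until task 1 (finishes minute 63, plus 20-minute gap → minute 83); task 3 (finishes minute 45). The controlling bound is minute 83, so task 2 finishes at 83 + 36 = minute 119.
Task 4 has to wait for task 2 (finishes minute 119, plus 15-minute gap → minute 134); task 1 (finishes minute 63). The latest of these is minute 134, so task 4 runs minute 134 to 134 + 20 = minute 154.
The earliest everything can be done is minute 154, which is after the deadline of 127, so it is not possible.

No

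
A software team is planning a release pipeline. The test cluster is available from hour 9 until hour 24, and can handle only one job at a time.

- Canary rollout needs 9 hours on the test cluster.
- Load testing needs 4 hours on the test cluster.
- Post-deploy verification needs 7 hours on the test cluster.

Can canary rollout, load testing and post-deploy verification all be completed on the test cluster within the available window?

No

The test cluster window is 24 − 9 = 15 hours.
Running back to back, the jobs need 9 + 4 + 7 = 20 hours on the test cluster.
Since 20 > 15, they cannot all fit.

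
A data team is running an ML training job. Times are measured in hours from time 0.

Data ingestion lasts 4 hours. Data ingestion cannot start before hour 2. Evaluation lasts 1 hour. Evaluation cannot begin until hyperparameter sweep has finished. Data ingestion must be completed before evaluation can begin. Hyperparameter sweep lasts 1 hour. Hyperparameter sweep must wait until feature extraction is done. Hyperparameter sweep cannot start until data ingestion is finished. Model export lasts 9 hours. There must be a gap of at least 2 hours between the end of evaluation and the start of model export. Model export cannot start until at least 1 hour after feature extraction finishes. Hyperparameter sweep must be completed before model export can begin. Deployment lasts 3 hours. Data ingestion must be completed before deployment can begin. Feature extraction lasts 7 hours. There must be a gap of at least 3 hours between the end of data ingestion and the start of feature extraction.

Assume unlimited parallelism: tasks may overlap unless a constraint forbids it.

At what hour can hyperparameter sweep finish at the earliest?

Data ingestion cannot begin until its own release at hour 2. It runs from hour 2 to 2 + 4 = hour 6.
After data ingestion (finishes hour 6, plus 3-hour gap → hour 9), feature extraction can start at hour 9 and finishes at hour 16.
For hyperparameter sweep: feature extraction (finishes hour 16); data ingestion (finishes hour 6). Taking the maximum gives a start of hour 16, and it finishes at 16 + 1 = hour 17.

17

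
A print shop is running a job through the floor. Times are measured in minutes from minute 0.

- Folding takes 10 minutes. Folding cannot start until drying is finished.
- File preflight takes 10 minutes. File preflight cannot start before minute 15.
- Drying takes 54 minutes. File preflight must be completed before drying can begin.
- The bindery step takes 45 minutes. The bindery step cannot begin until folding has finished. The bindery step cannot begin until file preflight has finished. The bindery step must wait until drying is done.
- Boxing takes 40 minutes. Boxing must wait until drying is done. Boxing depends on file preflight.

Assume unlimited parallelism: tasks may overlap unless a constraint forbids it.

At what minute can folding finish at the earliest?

File preflight cannot begin until its own release at minute 15. It runs from minute 15 to 15 + 10 = minute 25.
Drying cannot begin until file preflight (finishes minute 25). It runs from minute 25 to 25 + 54 = minute 79.
Folding cannot begin until drying (finishes minute 79). It runs from minute 79 to 79 + 10 = minute 89.

89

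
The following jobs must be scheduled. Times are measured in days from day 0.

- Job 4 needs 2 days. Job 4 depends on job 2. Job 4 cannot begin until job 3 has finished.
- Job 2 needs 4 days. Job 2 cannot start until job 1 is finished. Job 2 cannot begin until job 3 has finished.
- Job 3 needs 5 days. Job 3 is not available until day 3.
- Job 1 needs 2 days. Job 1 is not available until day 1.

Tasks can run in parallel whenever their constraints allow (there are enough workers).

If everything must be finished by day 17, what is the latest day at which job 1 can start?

Nothing follows job 4; the deadline of day 17 is its only limit. It must start by 17 − 2 = day 15.
Job 2 feeds into job 4 (must start by day 15); so job 2 must finish by day 15 and therefore start by day 11.
Job 1 feeds into job 2 (must start by day 11); so job 1 must finish by day 11 and therefore start by day 9.

9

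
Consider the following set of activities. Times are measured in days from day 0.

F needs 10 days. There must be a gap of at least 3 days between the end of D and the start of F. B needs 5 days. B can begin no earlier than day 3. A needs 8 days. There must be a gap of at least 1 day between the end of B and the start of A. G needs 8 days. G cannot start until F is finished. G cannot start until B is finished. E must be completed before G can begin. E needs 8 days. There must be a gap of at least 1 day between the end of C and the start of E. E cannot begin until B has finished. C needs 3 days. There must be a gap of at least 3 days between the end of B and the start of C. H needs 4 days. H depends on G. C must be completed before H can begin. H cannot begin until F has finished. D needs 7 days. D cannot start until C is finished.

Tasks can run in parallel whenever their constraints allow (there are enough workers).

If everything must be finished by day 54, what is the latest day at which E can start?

Nothing follows H; the deadline of day 54 is its only limit. It must start by 54 − 4 = day 50.
Since H (must start by day 50) depends on it, G must finish by day 50. Backing off its 8-day duration gives a latest start of day 42.
Since G (must start by day 42) depends on it, E must finish by day 42. Backing off its 8-day duration gives a latest start of day 34.

34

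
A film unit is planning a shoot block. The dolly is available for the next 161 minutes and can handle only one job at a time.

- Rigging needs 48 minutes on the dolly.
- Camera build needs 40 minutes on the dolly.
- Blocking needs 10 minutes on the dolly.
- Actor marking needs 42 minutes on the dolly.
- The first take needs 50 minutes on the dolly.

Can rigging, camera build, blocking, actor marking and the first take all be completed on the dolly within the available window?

Running back to back, the jobs need 48 + 40 + 10 + 42 + 50 = 190 minutes on the dolly.
Since 190 > 161, they cannot all fit.

No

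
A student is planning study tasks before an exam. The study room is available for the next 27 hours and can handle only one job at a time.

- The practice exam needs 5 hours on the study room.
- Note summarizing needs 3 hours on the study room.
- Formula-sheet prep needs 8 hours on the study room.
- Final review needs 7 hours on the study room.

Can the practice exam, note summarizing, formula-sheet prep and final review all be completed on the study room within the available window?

Running back to back, the jobs need 5 + 3 + 8 + 7 = 23 hours on the study room.
Since 23 ≤ 27, they fit within the window.

Yes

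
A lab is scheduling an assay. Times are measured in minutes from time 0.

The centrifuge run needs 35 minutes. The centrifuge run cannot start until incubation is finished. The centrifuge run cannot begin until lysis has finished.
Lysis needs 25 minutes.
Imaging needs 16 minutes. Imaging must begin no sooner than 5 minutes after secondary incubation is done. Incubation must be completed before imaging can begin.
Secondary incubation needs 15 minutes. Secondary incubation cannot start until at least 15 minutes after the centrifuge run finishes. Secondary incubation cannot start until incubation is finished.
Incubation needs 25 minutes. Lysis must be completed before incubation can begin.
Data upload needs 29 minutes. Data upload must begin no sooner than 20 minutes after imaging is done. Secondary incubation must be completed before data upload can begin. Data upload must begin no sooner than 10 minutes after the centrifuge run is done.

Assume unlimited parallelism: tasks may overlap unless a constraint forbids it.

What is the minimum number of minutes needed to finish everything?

Nothing blocks lysis, so it runs from minute 0 to minute 25.
After lysis (finishes minute 25), incubation can start at minute 25 and finishes at minute 50.
The centrifuge run needs all of incubation (finishes minute 50); lysis (finishes minute 25). That puts its earliest start at minute 50; it finishes at 50 + 35 = minute 85.
Secondary incubation cannot start until the centrifuge run (finishes minute 85, plus 15-minute gap → minute 100); incubation (finishes minute 50). The controlling bound is minute 100, so secondary incubation finishes at 100 + 15 = minute 115.
Imaging has to wait for secondary incubation (finishes minute 115, plus 5-minute gap → minute 120); incubation (finishes minute 50). The latest of these is minute 120, so imaging runs minute 120 to 120 + 16 = minute 136.
For data upload: imaging (finishes minute 136, plus 20-minute gap → minute 156); secondary incubation (finishes minute 115); the centrifuge run (finishes minute 85, plus 10-minute gap → minute 95). Taking the maximum gives a start of minute 156, and it finishes at 156 + 29 = minute 185.
All tasks are finished once the last one completes. Finish times: Lysis at 25, Incubation at 50, The centrifuge run at 85, Secondary incubation at 115, Imaging at 136, Data upload at 185. The latest is minute 185.

185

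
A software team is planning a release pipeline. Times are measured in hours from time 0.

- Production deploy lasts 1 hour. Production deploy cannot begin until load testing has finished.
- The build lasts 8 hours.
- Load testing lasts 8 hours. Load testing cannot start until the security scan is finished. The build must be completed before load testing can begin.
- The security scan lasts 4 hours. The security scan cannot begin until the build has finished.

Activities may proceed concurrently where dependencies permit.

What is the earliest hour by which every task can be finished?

The build has no prerequisites, so it starts at hour 0 and finishes at hour 8.
The security scan cannot begin until the build (finishes hour 8). It runs from hour 8 to 8 + 4 = hour 12.
Load testing has to wait for the security scan (finishes hour 12); the build (finishes hour 8). The latest of these is hour 12, so load testing runs hour 12 to 12 + 8 = hour 20.
Production deploy waits on load testing (finishes hour 20), so it starts at hour 20 and finishes at 20 + 1 = hour 21.
All tasks are finished once the last one completes. Finish times: The build at 8, The security scan at 12, Load testing at 20, Production deploy at 21. The latest is hour 21.

21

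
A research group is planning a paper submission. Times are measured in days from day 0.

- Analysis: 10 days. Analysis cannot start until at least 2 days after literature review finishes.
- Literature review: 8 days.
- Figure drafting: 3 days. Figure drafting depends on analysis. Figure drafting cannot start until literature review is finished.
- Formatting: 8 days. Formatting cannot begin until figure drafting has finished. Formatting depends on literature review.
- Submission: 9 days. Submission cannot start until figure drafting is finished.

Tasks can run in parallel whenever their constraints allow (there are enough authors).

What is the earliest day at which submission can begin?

23

Literature review can start immediately at day 0; it finishes at day 8.
Analysis cannot begin until literature review (finishes day 8, plus 2-day gap → day 10). It runs from day 10 to 10 + 10 = day 20.
Figure drafting needs all of analysis (finishes day 20); literature review (finishes day 8). That puts its earliest start at day 20; it finishes at 20 + 3 = day 23.
Submission waits on figure drafting (finishes day 23), so the earliest it can start is day 23.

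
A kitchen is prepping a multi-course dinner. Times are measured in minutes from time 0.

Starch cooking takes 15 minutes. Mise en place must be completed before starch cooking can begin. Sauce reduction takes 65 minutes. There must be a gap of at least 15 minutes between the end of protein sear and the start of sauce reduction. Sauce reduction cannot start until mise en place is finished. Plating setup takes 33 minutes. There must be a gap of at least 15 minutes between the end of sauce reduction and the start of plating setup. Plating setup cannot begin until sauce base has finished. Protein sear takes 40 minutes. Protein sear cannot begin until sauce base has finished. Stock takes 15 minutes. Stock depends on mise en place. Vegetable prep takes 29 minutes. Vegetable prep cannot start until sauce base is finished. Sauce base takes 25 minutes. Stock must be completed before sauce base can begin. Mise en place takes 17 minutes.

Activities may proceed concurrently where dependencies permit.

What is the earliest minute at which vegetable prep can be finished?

Nothing blocks mise en place, so it runs from minute 0 to minute 17.
Stock cannot begin until mise en place (finishes minute 17). It runs from minute 17 to 17 + 15 = minute 32.
Sauce base waits on stock (finishes minute 32), so it starts at minute 32 and finishes at 32 + 25 = minute 57.
Vegetable prep cannot begin until sauce base (finishes minute 57). It runs from minute 57 to 57 + 29 = minute 86.

86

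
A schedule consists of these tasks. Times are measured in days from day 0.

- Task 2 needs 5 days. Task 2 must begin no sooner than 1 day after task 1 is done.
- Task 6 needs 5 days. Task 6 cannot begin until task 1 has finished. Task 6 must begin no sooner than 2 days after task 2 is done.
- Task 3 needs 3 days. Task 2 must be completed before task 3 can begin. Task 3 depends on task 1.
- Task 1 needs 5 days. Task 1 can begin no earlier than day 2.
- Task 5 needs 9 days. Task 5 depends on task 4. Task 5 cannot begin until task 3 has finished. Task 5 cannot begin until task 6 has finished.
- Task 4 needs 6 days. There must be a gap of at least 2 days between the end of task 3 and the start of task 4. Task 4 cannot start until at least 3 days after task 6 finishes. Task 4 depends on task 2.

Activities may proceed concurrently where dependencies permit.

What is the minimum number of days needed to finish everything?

38

After its own release at day 2, task 1 can start at day 2 and finishes at day 7.
Task 2 cannot begin until task 1 (finishes day 7, plus 1-day gap → day 8). It runs from day 8 to 8 + 5 = day 13.
Task 6 has to wait for task 1 (finishes day 7); task 2 (finishes day 13, plus 2-day gap → day 15). The latest of these is day 15, so task 6 runs day 15 to 15 + 5 = day 20.
Task 3 cannot start until task 2 (finishes day 13); task 1 (finishes day 7). The controlling bound is day 13, so task 3 finishes at 13 + 3 = day 16.
Task 4 has to wait for task 3 (finishes day 16, plus 2-day gap → day 18); task 6 (finishes day 20, plus 3-day gap → day 23); task 2 (finishes day 13). The latest of these is day 23, so task 4 runs day 23 to 23 + 6 = day 29.
Task 5 cannot start until task 4 (finishes day 29); task 3 (finishes day 16); task 6 (finishes day 20). The controlling bound is day 29, so task 5 finishes at 29 + 9 = day 38.
All tasks are finished once the last one completes. Finish times: Task 1 at 7, Task 2 at 13, Task 3 at 16, Task 4 at 29, Task 5 at 38, Task 6 at 20. The latest is day 38.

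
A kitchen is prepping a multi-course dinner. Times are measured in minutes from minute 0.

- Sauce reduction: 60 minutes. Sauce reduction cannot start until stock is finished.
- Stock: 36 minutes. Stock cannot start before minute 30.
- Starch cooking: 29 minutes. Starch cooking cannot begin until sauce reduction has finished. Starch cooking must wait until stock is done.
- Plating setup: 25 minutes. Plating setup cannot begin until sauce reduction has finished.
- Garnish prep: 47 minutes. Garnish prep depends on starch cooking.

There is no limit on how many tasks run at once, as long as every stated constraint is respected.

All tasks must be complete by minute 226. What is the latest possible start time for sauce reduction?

90

Garnish prep must finish by minute 226; it takes 47 minutes, so it must start by 226 − 47 = minute 179.
Starch cooking must finish before garnish prep (must start by minute 179). With a 29-minute duration, starch cooking must start by 179 − 29 = minute 150.
Nothing follows plating setup; the deadline of minute 226 is its only limit. It must start by 226 − 25 = minute 201.
For sauce reduction: starch cooking (must start by minute 150); plating setup (must start by minute 201). The most restrictive is minute 150; with a 60-minute duration, sauce reduction must start by minute 90.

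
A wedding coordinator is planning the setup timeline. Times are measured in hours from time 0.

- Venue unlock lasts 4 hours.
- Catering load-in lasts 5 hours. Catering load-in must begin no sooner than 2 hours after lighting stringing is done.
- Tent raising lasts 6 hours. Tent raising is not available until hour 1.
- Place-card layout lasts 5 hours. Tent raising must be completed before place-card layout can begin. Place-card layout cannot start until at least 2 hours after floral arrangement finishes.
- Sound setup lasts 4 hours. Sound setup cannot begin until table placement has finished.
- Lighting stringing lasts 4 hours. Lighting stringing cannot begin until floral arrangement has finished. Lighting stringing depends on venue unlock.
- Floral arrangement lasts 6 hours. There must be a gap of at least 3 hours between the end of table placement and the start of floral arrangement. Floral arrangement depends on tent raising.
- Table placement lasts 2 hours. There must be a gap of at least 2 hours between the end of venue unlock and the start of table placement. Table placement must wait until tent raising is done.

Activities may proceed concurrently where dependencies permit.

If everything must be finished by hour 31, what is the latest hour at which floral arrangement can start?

Catering load-in must finish by hour 31; it takes 5 hours, so it must start by 31 − 5 = hour 26.
Lighting stringing feeds into catering load-in (must start by hour 26, minus 2-hour gap → hour 24); so lighting stringing must finish by hour 24 and therefore start by hour 20.
Place-card layout must finish by hour 31; it takes 5 hours, so it must start by 31 − 5 = hour 26.
Floral arrangement feeds lighting stringing (must start by hour 20); place-card layout (must start by hour 26, minus 2-hour gap → hour 24). Taking the minimum, floral arrangement must finish by hour 20 and start by 20 − 6 = hour 14.

14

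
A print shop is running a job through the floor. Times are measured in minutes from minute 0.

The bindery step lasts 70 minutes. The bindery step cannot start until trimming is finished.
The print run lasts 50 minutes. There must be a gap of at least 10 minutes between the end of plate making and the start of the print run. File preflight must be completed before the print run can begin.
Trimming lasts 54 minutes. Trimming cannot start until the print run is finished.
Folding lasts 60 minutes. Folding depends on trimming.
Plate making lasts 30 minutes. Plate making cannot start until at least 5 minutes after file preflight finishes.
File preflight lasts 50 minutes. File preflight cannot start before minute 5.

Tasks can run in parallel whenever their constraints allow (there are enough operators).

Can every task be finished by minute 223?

No

File preflight waits on its own release at minute 5, so it starts at minute 5 and finishes at 5 + 50 = minute 55.
Plate making cannot begin until file preflight (finishes minute 55, plus 5-minute gap → minute 60). It runs from minute 60 to 60 + 30 = minute 90.
For the print run: plate making (finishes minute 90, plus 10-minute gap → minute 100); file preflight (finishes minute 55). Taking the maximum gives a start of minute 100, and it finishes at 100 + 50 = minute 150.
Trimming cannot begin until the print run (finishes minute 150). It runs from minute 150 to 150 + 54 = minute 204.
The bindery step waits on trimming (finishes minute 204), so it starts at minute 204 and finishes at 204 + 70 = minute 274.
Folding cannot begin until trimming (finishes minute 204). It runs from minute 204 to 204 + 60 = minute 264.
The earliest everything can be done is minute 274, which is after the deadline of 223, so it is not possible.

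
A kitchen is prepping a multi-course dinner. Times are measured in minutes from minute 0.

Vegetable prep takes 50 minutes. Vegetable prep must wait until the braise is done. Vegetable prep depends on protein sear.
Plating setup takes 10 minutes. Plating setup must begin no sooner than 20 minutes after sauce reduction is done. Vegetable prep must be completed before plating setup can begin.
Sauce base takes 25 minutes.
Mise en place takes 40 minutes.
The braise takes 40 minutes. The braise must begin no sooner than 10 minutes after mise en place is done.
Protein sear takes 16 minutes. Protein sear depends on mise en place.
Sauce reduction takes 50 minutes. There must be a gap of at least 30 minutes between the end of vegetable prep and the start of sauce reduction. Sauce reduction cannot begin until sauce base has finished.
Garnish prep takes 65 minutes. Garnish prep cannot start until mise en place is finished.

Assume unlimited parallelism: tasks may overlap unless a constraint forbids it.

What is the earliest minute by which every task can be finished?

250

Sauce base has no prerequisites, so it starts at minute 0 and finishes at minute 25.
Mise en place has no prerequisites, so it starts at minute 0 and finishes at minute 40.
Garnish prep cannot begin until mise en place (finishes minute 40). It runs from minute 40 to 40 + 65 = minute 105.
After mise en place (finishes minute 40), protein sear can start at minute 40 and finishes at minute 56.
After mise en place (finishes minute 40, plus 10-minute gap → minute 50), the braise can start at minute 50 and finishes at minute 90.
Vegetable prep cannot start until the braise (finishes minute 90); protein sear (finishes minute 56). The controlling bound is minute 90, so vegetable prep finishes at 90 + 50 = minute 140.
For sauce reduction: vegetable prep (finishes minute 140, plus 30-minute gap → minute 170); sauce base (finishes minute 25). Taking the maximum gives a start of minute 170, and it finishes at 170 + 50 = minute 220.
Plating setup cannot start until sauce reduction (finishes minute 220, plus 20-minute gap → minute 240); vegetable prep (finishes minute 140). The controlling bound is minute 240, so plating setup finishes at 240 + 10 = minute 250.
All tasks are finished once the last one completes. Finish times: Mise en place at 40, Sauce base at 25, The braise at 90, Protein sear at 56, Vegetable prep at 140, Sauce reduction at 220, Plating setup at 250, Garnish prep at 105. The latest is minute 250.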